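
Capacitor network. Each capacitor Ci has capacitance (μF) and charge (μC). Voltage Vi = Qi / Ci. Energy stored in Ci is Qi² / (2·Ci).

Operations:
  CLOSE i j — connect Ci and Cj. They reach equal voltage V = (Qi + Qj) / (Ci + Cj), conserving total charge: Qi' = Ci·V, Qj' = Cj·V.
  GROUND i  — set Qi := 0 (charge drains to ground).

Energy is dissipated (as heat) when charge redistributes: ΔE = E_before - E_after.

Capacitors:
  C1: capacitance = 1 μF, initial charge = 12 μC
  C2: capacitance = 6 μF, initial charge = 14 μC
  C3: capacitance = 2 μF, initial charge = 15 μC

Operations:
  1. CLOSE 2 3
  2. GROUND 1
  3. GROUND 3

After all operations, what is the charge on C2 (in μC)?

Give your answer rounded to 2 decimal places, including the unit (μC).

Answer: 21.75 μC

Derivation:
Initial: C1(1μF, Q=12μC, V=12.00V), C2(6μF, Q=14μC, V=2.33V), C3(2μF, Q=15μC, V=7.50V)
Op 1: CLOSE 2-3: Q_total=29.00, C_total=8.00, V=3.62; Q2=21.75, Q3=7.25; dissipated=20.021
Op 2: GROUND 1: Q1=0; energy lost=72.000
Op 3: GROUND 3: Q3=0; energy lost=13.141
Final charges: Q1=0.00, Q2=21.75, Q3=0.00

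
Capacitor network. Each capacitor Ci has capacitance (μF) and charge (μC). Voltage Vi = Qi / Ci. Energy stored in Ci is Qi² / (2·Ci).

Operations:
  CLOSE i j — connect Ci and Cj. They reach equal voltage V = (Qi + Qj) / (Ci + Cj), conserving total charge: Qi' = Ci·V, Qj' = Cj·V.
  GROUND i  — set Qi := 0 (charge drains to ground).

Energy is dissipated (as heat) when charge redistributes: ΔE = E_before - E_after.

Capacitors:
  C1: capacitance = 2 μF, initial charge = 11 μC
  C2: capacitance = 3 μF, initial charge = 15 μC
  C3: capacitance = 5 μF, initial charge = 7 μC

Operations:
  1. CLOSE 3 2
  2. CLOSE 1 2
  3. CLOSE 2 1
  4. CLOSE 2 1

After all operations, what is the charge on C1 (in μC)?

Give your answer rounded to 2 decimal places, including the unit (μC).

Answer: 7.70 μC

Derivation:
Initial: C1(2μF, Q=11μC, V=5.50V), C2(3μF, Q=15μC, V=5.00V), C3(5μF, Q=7μC, V=1.40V)
Op 1: CLOSE 3-2: Q_total=22.00, C_total=8.00, V=2.75; Q3=13.75, Q2=8.25; dissipated=12.150
Op 2: CLOSE 1-2: Q_total=19.25, C_total=5.00, V=3.85; Q1=7.70, Q2=11.55; dissipated=4.537
Op 3: CLOSE 2-1: Q_total=19.25, C_total=5.00, V=3.85; Q2=11.55, Q1=7.70; dissipated=0.000
Op 4: CLOSE 2-1: Q_total=19.25, C_total=5.00, V=3.85; Q2=11.55, Q1=7.70; dissipated=0.000
Final charges: Q1=7.70, Q2=11.55, Q3=13.75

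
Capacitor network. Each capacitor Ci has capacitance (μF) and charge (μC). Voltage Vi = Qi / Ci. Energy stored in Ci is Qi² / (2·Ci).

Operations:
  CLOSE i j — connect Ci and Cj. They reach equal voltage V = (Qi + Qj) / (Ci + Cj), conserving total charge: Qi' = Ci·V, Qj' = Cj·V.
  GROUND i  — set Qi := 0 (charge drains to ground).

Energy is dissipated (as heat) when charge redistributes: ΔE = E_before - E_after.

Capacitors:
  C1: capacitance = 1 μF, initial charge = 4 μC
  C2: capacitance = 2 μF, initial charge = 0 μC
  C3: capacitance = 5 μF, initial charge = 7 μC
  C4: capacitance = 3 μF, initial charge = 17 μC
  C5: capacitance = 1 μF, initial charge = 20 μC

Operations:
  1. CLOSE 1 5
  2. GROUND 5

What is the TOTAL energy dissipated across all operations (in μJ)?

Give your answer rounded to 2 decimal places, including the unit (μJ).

Answer: 136.00 μJ

Derivation:
Initial: C1(1μF, Q=4μC, V=4.00V), C2(2μF, Q=0μC, V=0.00V), C3(5μF, Q=7μC, V=1.40V), C4(3μF, Q=17μC, V=5.67V), C5(1μF, Q=20μC, V=20.00V)
Op 1: CLOSE 1-5: Q_total=24.00, C_total=2.00, V=12.00; Q1=12.00, Q5=12.00; dissipated=64.000
Op 2: GROUND 5: Q5=0; energy lost=72.000
Total dissipated: 136.000 μJ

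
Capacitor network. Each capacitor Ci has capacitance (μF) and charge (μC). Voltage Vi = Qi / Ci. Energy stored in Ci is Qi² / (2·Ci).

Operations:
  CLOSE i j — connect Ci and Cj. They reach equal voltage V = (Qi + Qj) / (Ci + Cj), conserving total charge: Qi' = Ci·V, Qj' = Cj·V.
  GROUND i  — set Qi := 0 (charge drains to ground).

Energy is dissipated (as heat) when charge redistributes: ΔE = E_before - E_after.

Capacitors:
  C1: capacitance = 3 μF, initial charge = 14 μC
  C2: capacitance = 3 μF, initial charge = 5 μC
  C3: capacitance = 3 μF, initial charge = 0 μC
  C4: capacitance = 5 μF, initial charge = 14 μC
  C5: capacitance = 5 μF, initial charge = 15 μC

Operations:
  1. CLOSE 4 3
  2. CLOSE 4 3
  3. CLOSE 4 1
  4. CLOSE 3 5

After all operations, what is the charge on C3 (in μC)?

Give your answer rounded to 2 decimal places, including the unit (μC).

Initial: C1(3μF, Q=14μC, V=4.67V), C2(3μF, Q=5μC, V=1.67V), C3(3μF, Q=0μC, V=0.00V), C4(5μF, Q=14μC, V=2.80V), C5(5μF, Q=15μC, V=3.00V)
Op 1: CLOSE 4-3: Q_total=14.00, C_total=8.00, V=1.75; Q4=8.75, Q3=5.25; dissipated=7.350
Op 2: CLOSE 4-3: Q_total=14.00, C_total=8.00, V=1.75; Q4=8.75, Q3=5.25; dissipated=0.000
Op 3: CLOSE 4-1: Q_total=22.75, C_total=8.00, V=2.84; Q4=14.22, Q1=8.53; dissipated=7.975
Op 4: CLOSE 3-5: Q_total=20.25, C_total=8.00, V=2.53; Q3=7.59, Q5=12.66; dissipated=1.465
Final charges: Q1=8.53, Q2=5.00, Q3=7.59, Q4=14.22, Q5=12.66

Answer: 7.59 μC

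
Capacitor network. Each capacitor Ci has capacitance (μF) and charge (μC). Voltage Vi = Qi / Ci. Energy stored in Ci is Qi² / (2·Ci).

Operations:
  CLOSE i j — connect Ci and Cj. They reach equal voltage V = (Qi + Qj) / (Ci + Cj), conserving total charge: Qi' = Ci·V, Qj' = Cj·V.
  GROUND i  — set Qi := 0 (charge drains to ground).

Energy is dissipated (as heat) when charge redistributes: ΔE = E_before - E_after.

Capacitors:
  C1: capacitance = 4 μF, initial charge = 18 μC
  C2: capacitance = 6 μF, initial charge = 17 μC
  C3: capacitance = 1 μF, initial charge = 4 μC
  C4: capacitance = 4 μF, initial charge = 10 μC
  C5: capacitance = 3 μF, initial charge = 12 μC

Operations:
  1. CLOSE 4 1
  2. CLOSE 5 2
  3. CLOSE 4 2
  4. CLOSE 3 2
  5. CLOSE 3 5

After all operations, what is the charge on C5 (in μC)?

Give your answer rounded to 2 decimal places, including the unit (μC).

Initial: C1(4μF, Q=18μC, V=4.50V), C2(6μF, Q=17μC, V=2.83V), C3(1μF, Q=4μC, V=4.00V), C4(4μF, Q=10μC, V=2.50V), C5(3μF, Q=12μC, V=4.00V)
Op 1: CLOSE 4-1: Q_total=28.00, C_total=8.00, V=3.50; Q4=14.00, Q1=14.00; dissipated=4.000
Op 2: CLOSE 5-2: Q_total=29.00, C_total=9.00, V=3.22; Q5=9.67, Q2=19.33; dissipated=1.361
Op 3: CLOSE 4-2: Q_total=33.33, C_total=10.00, V=3.33; Q4=13.33, Q2=20.00; dissipated=0.093
Op 4: CLOSE 3-2: Q_total=24.00, C_total=7.00, V=3.43; Q3=3.43, Q2=20.57; dissipated=0.190
Op 5: CLOSE 3-5: Q_total=13.10, C_total=4.00, V=3.27; Q3=3.27, Q5=9.82; dissipated=0.016
Final charges: Q1=14.00, Q2=20.57, Q3=3.27, Q4=13.33, Q5=9.82

Answer: 9.82 μC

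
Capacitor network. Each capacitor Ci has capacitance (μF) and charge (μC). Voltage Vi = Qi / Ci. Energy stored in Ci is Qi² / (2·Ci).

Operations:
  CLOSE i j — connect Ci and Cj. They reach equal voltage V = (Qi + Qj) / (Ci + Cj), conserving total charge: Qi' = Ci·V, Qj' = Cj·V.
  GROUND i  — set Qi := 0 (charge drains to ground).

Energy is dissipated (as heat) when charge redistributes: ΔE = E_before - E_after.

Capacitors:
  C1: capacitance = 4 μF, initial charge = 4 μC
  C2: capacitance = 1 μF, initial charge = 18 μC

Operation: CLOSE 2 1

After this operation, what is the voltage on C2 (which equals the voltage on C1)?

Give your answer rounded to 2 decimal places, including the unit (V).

Answer: 4.40 V

Derivation:
Initial: C1(4μF, Q=4μC, V=1.00V), C2(1μF, Q=18μC, V=18.00V)
Op 1: CLOSE 2-1: Q_total=22.00, C_total=5.00, V=4.40; Q2=4.40, Q1=17.60; dissipated=115.600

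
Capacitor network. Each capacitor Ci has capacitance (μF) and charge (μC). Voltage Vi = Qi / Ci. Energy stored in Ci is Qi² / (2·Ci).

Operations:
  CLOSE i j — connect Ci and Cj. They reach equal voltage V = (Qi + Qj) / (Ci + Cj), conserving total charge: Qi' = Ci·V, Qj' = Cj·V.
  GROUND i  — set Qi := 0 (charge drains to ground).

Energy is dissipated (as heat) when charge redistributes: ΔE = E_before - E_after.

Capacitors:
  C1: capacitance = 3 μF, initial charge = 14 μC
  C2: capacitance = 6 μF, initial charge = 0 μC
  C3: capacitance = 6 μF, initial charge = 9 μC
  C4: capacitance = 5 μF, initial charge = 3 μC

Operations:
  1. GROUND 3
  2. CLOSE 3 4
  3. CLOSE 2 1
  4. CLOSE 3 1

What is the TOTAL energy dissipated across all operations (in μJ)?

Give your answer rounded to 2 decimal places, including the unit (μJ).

Answer: 30.66 μJ

Derivation:
Initial: C1(3μF, Q=14μC, V=4.67V), C2(6μF, Q=0μC, V=0.00V), C3(6μF, Q=9μC, V=1.50V), C4(5μF, Q=3μC, V=0.60V)
Op 1: GROUND 3: Q3=0; energy lost=6.750
Op 2: CLOSE 3-4: Q_total=3.00, C_total=11.00, V=0.27; Q3=1.64, Q4=1.36; dissipated=0.491
Op 3: CLOSE 2-1: Q_total=14.00, C_total=9.00, V=1.56; Q2=9.33, Q1=4.67; dissipated=21.778
Op 4: CLOSE 3-1: Q_total=6.30, C_total=9.00, V=0.70; Q3=4.20, Q1=2.10; dissipated=1.646
Total dissipated: 30.664 μJ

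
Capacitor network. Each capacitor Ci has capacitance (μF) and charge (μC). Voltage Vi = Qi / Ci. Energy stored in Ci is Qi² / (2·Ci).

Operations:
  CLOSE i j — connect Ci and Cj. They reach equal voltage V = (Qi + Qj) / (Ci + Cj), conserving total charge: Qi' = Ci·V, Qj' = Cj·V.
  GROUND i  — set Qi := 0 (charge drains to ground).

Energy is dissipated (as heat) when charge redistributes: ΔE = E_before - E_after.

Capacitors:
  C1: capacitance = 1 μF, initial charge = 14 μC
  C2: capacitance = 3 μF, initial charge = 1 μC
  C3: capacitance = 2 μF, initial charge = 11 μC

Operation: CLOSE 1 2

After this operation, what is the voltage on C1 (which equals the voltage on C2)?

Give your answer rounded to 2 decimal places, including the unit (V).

Initial: C1(1μF, Q=14μC, V=14.00V), C2(3μF, Q=1μC, V=0.33V), C3(2μF, Q=11μC, V=5.50V)
Op 1: CLOSE 1-2: Q_total=15.00, C_total=4.00, V=3.75; Q1=3.75, Q2=11.25; dissipated=70.042

Answer: 3.75 V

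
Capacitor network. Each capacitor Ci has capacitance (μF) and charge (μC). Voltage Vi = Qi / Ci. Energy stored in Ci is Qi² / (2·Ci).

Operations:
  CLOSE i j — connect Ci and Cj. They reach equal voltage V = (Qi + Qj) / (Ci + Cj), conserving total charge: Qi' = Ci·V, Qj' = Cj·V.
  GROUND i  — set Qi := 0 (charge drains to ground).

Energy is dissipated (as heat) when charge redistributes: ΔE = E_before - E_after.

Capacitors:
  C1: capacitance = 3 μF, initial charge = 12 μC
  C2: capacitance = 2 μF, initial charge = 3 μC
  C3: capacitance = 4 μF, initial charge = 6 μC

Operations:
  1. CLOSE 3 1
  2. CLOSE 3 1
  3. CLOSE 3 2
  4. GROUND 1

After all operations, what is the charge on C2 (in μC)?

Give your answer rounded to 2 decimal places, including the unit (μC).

Answer: 4.43 μC

Derivation:
Initial: C1(3μF, Q=12μC, V=4.00V), C2(2μF, Q=3μC, V=1.50V), C3(4μF, Q=6μC, V=1.50V)
Op 1: CLOSE 3-1: Q_total=18.00, C_total=7.00, V=2.57; Q3=10.29, Q1=7.71; dissipated=5.357
Op 2: CLOSE 3-1: Q_total=18.00, C_total=7.00, V=2.57; Q3=10.29, Q1=7.71; dissipated=0.000
Op 3: CLOSE 3-2: Q_total=13.29, C_total=6.00, V=2.21; Q3=8.86, Q2=4.43; dissipated=0.765
Op 4: GROUND 1: Q1=0; energy lost=9.918
Final charges: Q1=0.00, Q2=4.43, Q3=8.86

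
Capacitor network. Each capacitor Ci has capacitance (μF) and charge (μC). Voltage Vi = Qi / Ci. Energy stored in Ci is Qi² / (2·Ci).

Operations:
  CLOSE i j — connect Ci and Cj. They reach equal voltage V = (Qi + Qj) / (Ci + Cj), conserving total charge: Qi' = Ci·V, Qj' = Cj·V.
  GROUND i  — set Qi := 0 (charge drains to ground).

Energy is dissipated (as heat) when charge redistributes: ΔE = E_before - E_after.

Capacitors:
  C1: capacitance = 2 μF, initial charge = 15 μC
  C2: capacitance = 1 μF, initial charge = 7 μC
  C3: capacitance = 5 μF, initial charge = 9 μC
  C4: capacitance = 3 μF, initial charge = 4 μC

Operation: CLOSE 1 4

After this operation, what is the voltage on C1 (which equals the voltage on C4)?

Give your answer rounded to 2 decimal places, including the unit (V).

Answer: 3.80 V

Derivation:
Initial: C1(2μF, Q=15μC, V=7.50V), C2(1μF, Q=7μC, V=7.00V), C3(5μF, Q=9μC, V=1.80V), C4(3μF, Q=4μC, V=1.33V)
Op 1: CLOSE 1-4: Q_total=19.00, C_total=5.00, V=3.80; Q1=7.60, Q4=11.40; dissipated=22.817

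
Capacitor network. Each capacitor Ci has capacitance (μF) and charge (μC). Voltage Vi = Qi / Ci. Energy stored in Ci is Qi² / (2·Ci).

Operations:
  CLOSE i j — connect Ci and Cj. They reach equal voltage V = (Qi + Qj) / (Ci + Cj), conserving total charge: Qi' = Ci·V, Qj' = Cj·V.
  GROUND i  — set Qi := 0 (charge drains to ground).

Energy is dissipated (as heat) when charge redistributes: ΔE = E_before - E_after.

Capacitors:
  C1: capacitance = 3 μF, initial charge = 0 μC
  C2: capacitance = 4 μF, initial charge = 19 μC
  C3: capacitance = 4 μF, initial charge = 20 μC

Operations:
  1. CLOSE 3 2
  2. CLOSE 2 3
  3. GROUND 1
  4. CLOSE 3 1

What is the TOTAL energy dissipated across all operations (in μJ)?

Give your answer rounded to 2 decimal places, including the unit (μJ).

Answer: 20.43 μJ

Derivation:
Initial: C1(3μF, Q=0μC, V=0.00V), C2(4μF, Q=19μC, V=4.75V), C3(4μF, Q=20μC, V=5.00V)
Op 1: CLOSE 3-2: Q_total=39.00, C_total=8.00, V=4.88; Q3=19.50, Q2=19.50; dissipated=0.062
Op 2: CLOSE 2-3: Q_total=39.00, C_total=8.00, V=4.88; Q2=19.50, Q3=19.50; dissipated=0.000
Op 3: GROUND 1: Q1=0; energy lost=0.000
Op 4: CLOSE 3-1: Q_total=19.50, C_total=7.00, V=2.79; Q3=11.14, Q1=8.36; dissipated=20.371
Total dissipated: 20.433 μJ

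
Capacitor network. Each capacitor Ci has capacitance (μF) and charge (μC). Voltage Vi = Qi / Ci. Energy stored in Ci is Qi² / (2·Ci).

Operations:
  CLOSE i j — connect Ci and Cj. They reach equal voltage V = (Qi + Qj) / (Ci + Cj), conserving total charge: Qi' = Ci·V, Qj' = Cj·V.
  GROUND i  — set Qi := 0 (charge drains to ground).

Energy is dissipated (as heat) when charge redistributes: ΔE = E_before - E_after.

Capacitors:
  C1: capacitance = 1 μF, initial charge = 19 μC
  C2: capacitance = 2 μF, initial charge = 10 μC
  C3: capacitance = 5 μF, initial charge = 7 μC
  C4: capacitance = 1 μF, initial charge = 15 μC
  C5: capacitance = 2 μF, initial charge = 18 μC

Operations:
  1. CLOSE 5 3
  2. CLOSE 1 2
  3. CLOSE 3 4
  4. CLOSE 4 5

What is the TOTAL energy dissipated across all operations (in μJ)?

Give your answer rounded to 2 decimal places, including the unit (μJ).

Initial: C1(1μF, Q=19μC, V=19.00V), C2(2μF, Q=10μC, V=5.00V), C3(5μF, Q=7μC, V=1.40V), C4(1μF, Q=15μC, V=15.00V), C5(2μF, Q=18μC, V=9.00V)
Op 1: CLOSE 5-3: Q_total=25.00, C_total=7.00, V=3.57; Q5=7.14, Q3=17.86; dissipated=41.257
Op 2: CLOSE 1-2: Q_total=29.00, C_total=3.00, V=9.67; Q1=9.67, Q2=19.33; dissipated=65.333
Op 3: CLOSE 3-4: Q_total=32.86, C_total=6.00, V=5.48; Q3=27.38, Q4=5.48; dissipated=54.422
Op 4: CLOSE 4-5: Q_total=12.62, C_total=3.00, V=4.21; Q4=4.21, Q5=8.41; dissipated=1.209
Total dissipated: 162.222 μJ

Answer: 162.22 μJ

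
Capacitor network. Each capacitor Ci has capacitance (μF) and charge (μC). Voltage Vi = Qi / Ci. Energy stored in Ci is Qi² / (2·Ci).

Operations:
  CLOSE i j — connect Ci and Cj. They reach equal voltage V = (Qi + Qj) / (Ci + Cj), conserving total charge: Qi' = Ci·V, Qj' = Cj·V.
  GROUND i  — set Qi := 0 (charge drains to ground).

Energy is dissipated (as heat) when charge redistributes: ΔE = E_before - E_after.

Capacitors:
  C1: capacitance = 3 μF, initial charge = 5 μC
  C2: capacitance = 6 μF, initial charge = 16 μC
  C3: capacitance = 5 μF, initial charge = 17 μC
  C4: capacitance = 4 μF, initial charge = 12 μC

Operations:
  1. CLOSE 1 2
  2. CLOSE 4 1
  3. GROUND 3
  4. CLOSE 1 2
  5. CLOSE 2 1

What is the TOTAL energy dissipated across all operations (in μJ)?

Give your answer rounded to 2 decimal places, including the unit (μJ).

Answer: 30.43 μJ

Derivation:
Initial: C1(3μF, Q=5μC, V=1.67V), C2(6μF, Q=16μC, V=2.67V), C3(5μF, Q=17μC, V=3.40V), C4(4μF, Q=12μC, V=3.00V)
Op 1: CLOSE 1-2: Q_total=21.00, C_total=9.00, V=2.33; Q1=7.00, Q2=14.00; dissipated=1.000
Op 2: CLOSE 4-1: Q_total=19.00, C_total=7.00, V=2.71; Q4=10.86, Q1=8.14; dissipated=0.381
Op 3: GROUND 3: Q3=0; energy lost=28.900
Op 4: CLOSE 1-2: Q_total=22.14, C_total=9.00, V=2.46; Q1=7.38, Q2=14.76; dissipated=0.145
Op 5: CLOSE 2-1: Q_total=22.14, C_total=9.00, V=2.46; Q2=14.76, Q1=7.38; dissipated=0.000
Total dissipated: 30.426 μJ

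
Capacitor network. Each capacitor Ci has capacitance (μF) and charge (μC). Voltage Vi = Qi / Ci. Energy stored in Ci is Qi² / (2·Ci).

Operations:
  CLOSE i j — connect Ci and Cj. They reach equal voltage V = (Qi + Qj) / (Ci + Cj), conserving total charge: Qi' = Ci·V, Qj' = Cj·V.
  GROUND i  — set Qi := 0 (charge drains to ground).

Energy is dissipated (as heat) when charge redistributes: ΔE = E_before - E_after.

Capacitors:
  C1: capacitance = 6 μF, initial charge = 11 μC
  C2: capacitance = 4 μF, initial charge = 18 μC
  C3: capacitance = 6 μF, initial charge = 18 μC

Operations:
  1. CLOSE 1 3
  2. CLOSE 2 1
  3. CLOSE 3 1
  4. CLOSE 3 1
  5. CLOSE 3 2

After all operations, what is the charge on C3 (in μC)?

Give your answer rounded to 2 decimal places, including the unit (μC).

Initial: C1(6μF, Q=11μC, V=1.83V), C2(4μF, Q=18μC, V=4.50V), C3(6μF, Q=18μC, V=3.00V)
Op 1: CLOSE 1-3: Q_total=29.00, C_total=12.00, V=2.42; Q1=14.50, Q3=14.50; dissipated=2.042
Op 2: CLOSE 2-1: Q_total=32.50, C_total=10.00, V=3.25; Q2=13.00, Q1=19.50; dissipated=5.208
Op 3: CLOSE 3-1: Q_total=34.00, C_total=12.00, V=2.83; Q3=17.00, Q1=17.00; dissipated=1.042
Op 4: CLOSE 3-1: Q_total=34.00, C_total=12.00, V=2.83; Q3=17.00, Q1=17.00; dissipated=0.000
Op 5: CLOSE 3-2: Q_total=30.00, C_total=10.00, V=3.00; Q3=18.00, Q2=12.00; dissipated=0.208
Final charges: Q1=17.00, Q2=12.00, Q3=18.00

Answer: 18.00 μC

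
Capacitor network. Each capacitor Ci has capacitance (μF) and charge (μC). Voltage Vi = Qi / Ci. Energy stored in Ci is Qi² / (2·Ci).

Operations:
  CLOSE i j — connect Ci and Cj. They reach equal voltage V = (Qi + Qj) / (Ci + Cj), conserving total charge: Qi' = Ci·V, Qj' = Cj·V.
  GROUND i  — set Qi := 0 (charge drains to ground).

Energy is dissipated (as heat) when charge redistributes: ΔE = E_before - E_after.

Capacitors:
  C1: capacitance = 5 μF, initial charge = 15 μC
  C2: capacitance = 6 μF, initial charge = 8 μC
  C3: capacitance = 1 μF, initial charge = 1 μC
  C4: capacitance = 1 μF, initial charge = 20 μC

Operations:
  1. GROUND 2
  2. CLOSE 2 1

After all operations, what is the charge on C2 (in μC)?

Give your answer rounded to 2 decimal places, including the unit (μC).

Answer: 8.18 μC

Derivation:
Initial: C1(5μF, Q=15μC, V=3.00V), C2(6μF, Q=8μC, V=1.33V), C3(1μF, Q=1μC, V=1.00V), C4(1μF, Q=20μC, V=20.00V)
Op 1: GROUND 2: Q2=0; energy lost=5.333
Op 2: CLOSE 2-1: Q_total=15.00, C_total=11.00, V=1.36; Q2=8.18, Q1=6.82; dissipated=12.273
Final charges: Q1=6.82, Q2=8.18, Q3=1.00, Q4=20.00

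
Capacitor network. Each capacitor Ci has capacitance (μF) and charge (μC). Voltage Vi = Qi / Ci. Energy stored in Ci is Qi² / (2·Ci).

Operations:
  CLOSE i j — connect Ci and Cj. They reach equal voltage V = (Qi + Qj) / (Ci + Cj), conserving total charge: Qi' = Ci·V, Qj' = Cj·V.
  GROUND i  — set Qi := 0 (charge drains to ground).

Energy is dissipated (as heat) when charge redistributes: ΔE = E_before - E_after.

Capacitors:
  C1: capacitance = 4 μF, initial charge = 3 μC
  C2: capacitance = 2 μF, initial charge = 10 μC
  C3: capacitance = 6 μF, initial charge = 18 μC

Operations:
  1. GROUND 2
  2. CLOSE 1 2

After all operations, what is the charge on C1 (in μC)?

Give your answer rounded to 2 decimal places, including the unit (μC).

Initial: C1(4μF, Q=3μC, V=0.75V), C2(2μF, Q=10μC, V=5.00V), C3(6μF, Q=18μC, V=3.00V)
Op 1: GROUND 2: Q2=0; energy lost=25.000
Op 2: CLOSE 1-2: Q_total=3.00, C_total=6.00, V=0.50; Q1=2.00, Q2=1.00; dissipated=0.375
Final charges: Q1=2.00, Q2=1.00, Q3=18.00

Answer: 2.00 μC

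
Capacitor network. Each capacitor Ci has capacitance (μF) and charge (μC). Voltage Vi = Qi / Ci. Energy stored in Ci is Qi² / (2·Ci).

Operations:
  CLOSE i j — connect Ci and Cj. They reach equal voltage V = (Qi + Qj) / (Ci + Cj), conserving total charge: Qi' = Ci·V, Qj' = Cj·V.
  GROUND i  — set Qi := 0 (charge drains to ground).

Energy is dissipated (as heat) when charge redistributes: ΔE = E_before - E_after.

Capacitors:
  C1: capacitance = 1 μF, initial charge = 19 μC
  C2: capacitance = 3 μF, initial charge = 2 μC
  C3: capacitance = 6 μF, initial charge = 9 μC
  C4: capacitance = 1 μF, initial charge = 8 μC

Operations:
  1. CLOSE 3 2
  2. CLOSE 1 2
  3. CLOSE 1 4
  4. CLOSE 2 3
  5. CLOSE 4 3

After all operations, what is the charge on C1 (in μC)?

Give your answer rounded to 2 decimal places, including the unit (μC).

Initial: C1(1μF, Q=19μC, V=19.00V), C2(3μF, Q=2μC, V=0.67V), C3(6μF, Q=9μC, V=1.50V), C4(1μF, Q=8μC, V=8.00V)
Op 1: CLOSE 3-2: Q_total=11.00, C_total=9.00, V=1.22; Q3=7.33, Q2=3.67; dissipated=0.694
Op 2: CLOSE 1-2: Q_total=22.67, C_total=4.00, V=5.67; Q1=5.67, Q2=17.00; dissipated=118.519
Op 3: CLOSE 1-4: Q_total=13.67, C_total=2.00, V=6.83; Q1=6.83, Q4=6.83; dissipated=1.361
Op 4: CLOSE 2-3: Q_total=24.33, C_total=9.00, V=2.70; Q2=8.11, Q3=16.22; dissipated=19.753
Op 5: CLOSE 4-3: Q_total=23.06, C_total=7.00, V=3.29; Q4=3.29, Q3=19.76; dissipated=7.309
Final charges: Q1=6.83, Q2=8.11, Q3=19.76, Q4=3.29

Answer: 6.83 μC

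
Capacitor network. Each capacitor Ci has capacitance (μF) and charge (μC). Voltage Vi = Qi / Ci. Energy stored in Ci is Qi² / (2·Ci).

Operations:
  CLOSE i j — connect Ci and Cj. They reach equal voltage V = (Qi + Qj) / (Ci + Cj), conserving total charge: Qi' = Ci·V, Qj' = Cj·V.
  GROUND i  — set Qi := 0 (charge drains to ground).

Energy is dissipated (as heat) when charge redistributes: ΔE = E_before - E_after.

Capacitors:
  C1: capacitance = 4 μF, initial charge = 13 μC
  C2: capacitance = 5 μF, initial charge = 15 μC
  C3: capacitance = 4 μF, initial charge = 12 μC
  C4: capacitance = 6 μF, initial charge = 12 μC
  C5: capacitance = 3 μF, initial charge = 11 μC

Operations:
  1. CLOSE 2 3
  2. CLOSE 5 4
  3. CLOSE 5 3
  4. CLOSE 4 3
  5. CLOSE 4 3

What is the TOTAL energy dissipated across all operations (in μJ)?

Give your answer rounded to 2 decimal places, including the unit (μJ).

Answer: 3.02 μJ

Derivation:
Initial: C1(4μF, Q=13μC, V=3.25V), C2(5μF, Q=15μC, V=3.00V), C3(4μF, Q=12μC, V=3.00V), C4(6μF, Q=12μC, V=2.00V), C5(3μF, Q=11μC, V=3.67V)
Op 1: CLOSE 2-3: Q_total=27.00, C_total=9.00, V=3.00; Q2=15.00, Q3=12.00; dissipated=0.000
Op 2: CLOSE 5-4: Q_total=23.00, C_total=9.00, V=2.56; Q5=7.67, Q4=15.33; dissipated=2.778
Op 3: CLOSE 5-3: Q_total=19.67, C_total=7.00, V=2.81; Q5=8.43, Q3=11.24; dissipated=0.169
Op 4: CLOSE 4-3: Q_total=26.57, C_total=10.00, V=2.66; Q4=15.94, Q3=10.63; dissipated=0.077
Op 5: CLOSE 4-3: Q_total=26.57, C_total=10.00, V=2.66; Q4=15.94, Q3=10.63; dissipated=0.000
Total dissipated: 3.024 μJ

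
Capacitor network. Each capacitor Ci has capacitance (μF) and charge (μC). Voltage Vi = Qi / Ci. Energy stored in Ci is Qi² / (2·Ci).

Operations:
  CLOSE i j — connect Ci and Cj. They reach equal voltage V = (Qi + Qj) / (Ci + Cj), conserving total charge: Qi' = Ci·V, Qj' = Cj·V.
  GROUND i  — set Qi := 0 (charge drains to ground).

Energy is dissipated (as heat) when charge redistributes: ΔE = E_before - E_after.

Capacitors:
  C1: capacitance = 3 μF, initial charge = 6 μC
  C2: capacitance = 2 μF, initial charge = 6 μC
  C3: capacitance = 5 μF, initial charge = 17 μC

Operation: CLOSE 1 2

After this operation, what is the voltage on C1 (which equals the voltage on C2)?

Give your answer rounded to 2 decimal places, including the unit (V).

Initial: C1(3μF, Q=6μC, V=2.00V), C2(2μF, Q=6μC, V=3.00V), C3(5μF, Q=17μC, V=3.40V)
Op 1: CLOSE 1-2: Q_total=12.00, C_total=5.00, V=2.40; Q1=7.20, Q2=4.80; dissipated=0.600

Answer: 2.40 V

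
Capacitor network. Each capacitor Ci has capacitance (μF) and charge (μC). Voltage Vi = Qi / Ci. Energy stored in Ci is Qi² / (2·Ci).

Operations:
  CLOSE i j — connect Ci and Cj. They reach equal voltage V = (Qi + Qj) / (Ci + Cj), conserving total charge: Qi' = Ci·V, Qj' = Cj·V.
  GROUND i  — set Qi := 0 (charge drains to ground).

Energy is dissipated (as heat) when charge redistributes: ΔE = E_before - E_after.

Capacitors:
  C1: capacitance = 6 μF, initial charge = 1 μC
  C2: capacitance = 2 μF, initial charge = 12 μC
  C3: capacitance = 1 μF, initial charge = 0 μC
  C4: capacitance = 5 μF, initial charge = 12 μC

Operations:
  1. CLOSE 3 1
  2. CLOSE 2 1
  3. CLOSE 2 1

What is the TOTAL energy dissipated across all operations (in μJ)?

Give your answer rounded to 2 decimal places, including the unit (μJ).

Initial: C1(6μF, Q=1μC, V=0.17V), C2(2μF, Q=12μC, V=6.00V), C3(1μF, Q=0μC, V=0.00V), C4(5μF, Q=12μC, V=2.40V)
Op 1: CLOSE 3-1: Q_total=1.00, C_total=7.00, V=0.14; Q3=0.14, Q1=0.86; dissipated=0.012
Op 2: CLOSE 2-1: Q_total=12.86, C_total=8.00, V=1.61; Q2=3.21, Q1=9.64; dissipated=25.730
Op 3: CLOSE 2-1: Q_total=12.86, C_total=8.00, V=1.61; Q2=3.21, Q1=9.64; dissipated=0.000
Total dissipated: 25.741 μJ

Answer: 25.74 μJ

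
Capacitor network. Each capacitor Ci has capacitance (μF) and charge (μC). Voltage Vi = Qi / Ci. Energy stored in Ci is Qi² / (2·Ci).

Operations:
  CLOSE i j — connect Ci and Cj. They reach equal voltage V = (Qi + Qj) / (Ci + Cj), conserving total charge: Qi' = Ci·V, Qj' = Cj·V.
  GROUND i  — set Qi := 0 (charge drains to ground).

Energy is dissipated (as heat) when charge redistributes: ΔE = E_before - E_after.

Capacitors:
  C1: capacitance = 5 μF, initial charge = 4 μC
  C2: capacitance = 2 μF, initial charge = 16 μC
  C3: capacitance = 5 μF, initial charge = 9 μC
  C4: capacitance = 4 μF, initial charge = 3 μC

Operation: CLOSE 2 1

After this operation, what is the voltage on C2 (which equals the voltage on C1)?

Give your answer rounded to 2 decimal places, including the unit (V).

Answer: 2.86 V

Derivation:
Initial: C1(5μF, Q=4μC, V=0.80V), C2(2μF, Q=16μC, V=8.00V), C3(5μF, Q=9μC, V=1.80V), C4(4μF, Q=3μC, V=0.75V)
Op 1: CLOSE 2-1: Q_total=20.00, C_total=7.00, V=2.86; Q2=5.71, Q1=14.29; dissipated=37.029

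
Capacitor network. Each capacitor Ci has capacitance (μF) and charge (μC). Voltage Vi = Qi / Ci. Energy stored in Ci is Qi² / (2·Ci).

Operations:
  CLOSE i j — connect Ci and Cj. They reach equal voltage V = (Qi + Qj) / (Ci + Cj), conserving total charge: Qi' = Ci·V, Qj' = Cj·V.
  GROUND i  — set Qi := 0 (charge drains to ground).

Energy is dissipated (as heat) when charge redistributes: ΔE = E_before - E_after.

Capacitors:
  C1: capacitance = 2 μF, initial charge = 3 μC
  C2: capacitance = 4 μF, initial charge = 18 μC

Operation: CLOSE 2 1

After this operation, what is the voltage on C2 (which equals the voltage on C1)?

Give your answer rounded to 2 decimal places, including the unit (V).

Answer: 3.50 V

Derivation:
Initial: C1(2μF, Q=3μC, V=1.50V), C2(4μF, Q=18μC, V=4.50V)
Op 1: CLOSE 2-1: Q_total=21.00, C_total=6.00, V=3.50; Q2=14.00, Q1=7.00; dissipated=6.000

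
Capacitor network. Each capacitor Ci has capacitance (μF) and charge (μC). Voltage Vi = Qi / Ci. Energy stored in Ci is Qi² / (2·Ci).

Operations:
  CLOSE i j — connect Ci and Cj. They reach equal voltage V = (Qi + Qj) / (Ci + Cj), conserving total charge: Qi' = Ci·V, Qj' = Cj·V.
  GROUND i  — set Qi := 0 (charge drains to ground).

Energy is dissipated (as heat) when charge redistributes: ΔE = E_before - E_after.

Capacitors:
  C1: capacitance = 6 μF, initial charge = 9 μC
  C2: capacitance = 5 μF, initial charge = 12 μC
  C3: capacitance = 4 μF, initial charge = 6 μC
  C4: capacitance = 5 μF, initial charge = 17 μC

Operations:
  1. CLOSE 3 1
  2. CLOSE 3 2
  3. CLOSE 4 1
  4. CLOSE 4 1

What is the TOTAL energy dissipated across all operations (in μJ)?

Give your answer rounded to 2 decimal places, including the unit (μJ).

Initial: C1(6μF, Q=9μC, V=1.50V), C2(5μF, Q=12μC, V=2.40V), C3(4μF, Q=6μC, V=1.50V), C4(5μF, Q=17μC, V=3.40V)
Op 1: CLOSE 3-1: Q_total=15.00, C_total=10.00, V=1.50; Q3=6.00, Q1=9.00; dissipated=0.000
Op 2: CLOSE 3-2: Q_total=18.00, C_total=9.00, V=2.00; Q3=8.00, Q2=10.00; dissipated=0.900
Op 3: CLOSE 4-1: Q_total=26.00, C_total=11.00, V=2.36; Q4=11.82, Q1=14.18; dissipated=4.923
Op 4: CLOSE 4-1: Q_total=26.00, C_total=11.00, V=2.36; Q4=11.82, Q1=14.18; dissipated=0.000
Total dissipated: 5.823 μJ

Answer: 5.82 μJ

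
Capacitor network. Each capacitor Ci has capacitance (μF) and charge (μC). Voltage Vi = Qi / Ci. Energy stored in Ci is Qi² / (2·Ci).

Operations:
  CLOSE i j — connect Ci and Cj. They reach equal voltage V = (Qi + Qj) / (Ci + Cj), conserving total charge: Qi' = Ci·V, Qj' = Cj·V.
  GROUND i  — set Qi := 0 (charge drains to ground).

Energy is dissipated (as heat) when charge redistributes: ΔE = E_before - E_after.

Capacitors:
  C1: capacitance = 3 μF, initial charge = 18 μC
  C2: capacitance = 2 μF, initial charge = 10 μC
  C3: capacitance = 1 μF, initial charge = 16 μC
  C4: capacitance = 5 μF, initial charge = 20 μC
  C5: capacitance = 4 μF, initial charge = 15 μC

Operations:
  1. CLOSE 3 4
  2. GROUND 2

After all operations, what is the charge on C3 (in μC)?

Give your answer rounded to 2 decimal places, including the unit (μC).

Initial: C1(3μF, Q=18μC, V=6.00V), C2(2μF, Q=10μC, V=5.00V), C3(1μF, Q=16μC, V=16.00V), C4(5μF, Q=20μC, V=4.00V), C5(4μF, Q=15μC, V=3.75V)
Op 1: CLOSE 3-4: Q_total=36.00, C_total=6.00, V=6.00; Q3=6.00, Q4=30.00; dissipated=60.000
Op 2: GROUND 2: Q2=0; energy lost=25.000
Final charges: Q1=18.00, Q2=0.00, Q3=6.00, Q4=30.00, Q5=15.00

Answer: 6.00 μC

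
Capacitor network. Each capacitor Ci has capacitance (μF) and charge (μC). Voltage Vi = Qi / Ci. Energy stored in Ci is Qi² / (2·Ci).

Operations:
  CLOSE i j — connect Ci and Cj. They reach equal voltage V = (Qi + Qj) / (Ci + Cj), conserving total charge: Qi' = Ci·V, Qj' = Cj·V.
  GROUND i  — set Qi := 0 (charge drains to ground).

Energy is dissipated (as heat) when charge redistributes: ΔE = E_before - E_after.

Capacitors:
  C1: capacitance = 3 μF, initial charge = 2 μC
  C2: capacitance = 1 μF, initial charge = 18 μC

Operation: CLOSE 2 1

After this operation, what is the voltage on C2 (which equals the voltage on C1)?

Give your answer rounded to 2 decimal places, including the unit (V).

Initial: C1(3μF, Q=2μC, V=0.67V), C2(1μF, Q=18μC, V=18.00V)
Op 1: CLOSE 2-1: Q_total=20.00, C_total=4.00, V=5.00; Q2=5.00, Q1=15.00; dissipated=112.667

Answer: 5.00 V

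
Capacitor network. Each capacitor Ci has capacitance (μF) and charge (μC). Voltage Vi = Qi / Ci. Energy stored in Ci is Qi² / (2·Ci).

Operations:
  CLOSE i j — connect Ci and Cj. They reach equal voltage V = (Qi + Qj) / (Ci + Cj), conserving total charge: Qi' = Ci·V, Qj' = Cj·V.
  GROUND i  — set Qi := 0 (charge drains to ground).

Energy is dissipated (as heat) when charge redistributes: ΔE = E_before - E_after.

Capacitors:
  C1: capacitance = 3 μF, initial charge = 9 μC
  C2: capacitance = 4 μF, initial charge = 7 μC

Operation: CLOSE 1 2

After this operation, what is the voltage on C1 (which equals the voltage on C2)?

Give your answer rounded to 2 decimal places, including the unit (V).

Answer: 2.29 V

Derivation:
Initial: C1(3μF, Q=9μC, V=3.00V), C2(4μF, Q=7μC, V=1.75V)
Op 1: CLOSE 1-2: Q_total=16.00, C_total=7.00, V=2.29; Q1=6.86, Q2=9.14; dissipated=1.339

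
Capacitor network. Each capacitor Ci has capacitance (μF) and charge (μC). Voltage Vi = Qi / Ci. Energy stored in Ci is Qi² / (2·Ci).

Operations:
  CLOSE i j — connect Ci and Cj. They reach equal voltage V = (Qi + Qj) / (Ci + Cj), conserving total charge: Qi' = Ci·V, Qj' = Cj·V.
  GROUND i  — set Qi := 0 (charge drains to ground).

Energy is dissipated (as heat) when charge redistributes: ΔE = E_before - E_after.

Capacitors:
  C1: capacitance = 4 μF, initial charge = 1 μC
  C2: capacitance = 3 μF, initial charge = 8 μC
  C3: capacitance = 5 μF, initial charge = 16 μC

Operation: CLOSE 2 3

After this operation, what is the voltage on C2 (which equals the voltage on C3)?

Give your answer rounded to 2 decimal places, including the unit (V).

Initial: C1(4μF, Q=1μC, V=0.25V), C2(3μF, Q=8μC, V=2.67V), C3(5μF, Q=16μC, V=3.20V)
Op 1: CLOSE 2-3: Q_total=24.00, C_total=8.00, V=3.00; Q2=9.00, Q3=15.00; dissipated=0.267

Answer: 3.00 V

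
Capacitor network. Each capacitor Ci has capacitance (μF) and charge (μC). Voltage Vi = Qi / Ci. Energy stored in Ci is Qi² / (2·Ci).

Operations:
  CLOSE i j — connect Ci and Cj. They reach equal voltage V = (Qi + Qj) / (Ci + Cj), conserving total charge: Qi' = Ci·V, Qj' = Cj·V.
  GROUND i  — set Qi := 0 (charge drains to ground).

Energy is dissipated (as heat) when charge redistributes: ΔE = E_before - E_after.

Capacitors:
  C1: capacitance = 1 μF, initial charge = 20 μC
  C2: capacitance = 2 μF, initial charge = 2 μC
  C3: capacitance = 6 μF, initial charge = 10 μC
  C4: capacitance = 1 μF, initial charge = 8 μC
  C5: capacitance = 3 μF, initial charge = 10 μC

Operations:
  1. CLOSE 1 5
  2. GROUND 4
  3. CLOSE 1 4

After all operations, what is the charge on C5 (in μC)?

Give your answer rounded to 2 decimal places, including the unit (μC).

Answer: 22.50 μC

Derivation:
Initial: C1(1μF, Q=20μC, V=20.00V), C2(2μF, Q=2μC, V=1.00V), C3(6μF, Q=10μC, V=1.67V), C4(1μF, Q=8μC, V=8.00V), C5(3μF, Q=10μC, V=3.33V)
Op 1: CLOSE 1-5: Q_total=30.00, C_total=4.00, V=7.50; Q1=7.50, Q5=22.50; dissipated=104.167
Op 2: GROUND 4: Q4=0; energy lost=32.000
Op 3: CLOSE 1-4: Q_total=7.50, C_total=2.00, V=3.75; Q1=3.75, Q4=3.75; dissipated=14.062
Final charges: Q1=3.75, Q2=2.00, Q3=10.00, Q4=3.75, Q5=22.50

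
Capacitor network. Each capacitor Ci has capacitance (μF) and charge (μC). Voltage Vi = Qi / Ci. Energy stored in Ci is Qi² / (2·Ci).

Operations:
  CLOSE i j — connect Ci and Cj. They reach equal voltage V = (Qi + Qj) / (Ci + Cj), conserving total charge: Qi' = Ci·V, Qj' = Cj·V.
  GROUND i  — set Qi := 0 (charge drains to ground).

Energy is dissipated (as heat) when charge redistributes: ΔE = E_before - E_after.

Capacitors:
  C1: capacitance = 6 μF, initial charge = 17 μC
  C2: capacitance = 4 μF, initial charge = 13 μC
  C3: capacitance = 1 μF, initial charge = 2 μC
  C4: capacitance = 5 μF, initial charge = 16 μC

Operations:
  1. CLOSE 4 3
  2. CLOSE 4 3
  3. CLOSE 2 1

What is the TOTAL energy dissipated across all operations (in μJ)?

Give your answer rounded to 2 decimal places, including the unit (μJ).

Answer: 0.81 μJ

Derivation:
Initial: C1(6μF, Q=17μC, V=2.83V), C2(4μF, Q=13μC, V=3.25V), C3(1μF, Q=2μC, V=2.00V), C4(5μF, Q=16μC, V=3.20V)
Op 1: CLOSE 4-3: Q_total=18.00, C_total=6.00, V=3.00; Q4=15.00, Q3=3.00; dissipated=0.600
Op 2: CLOSE 4-3: Q_total=18.00, C_total=6.00, V=3.00; Q4=15.00, Q3=3.00; dissipated=0.000
Op 3: CLOSE 2-1: Q_total=30.00, C_total=10.00, V=3.00; Q2=12.00, Q1=18.00; dissipated=0.208
Total dissipated: 0.808 μJ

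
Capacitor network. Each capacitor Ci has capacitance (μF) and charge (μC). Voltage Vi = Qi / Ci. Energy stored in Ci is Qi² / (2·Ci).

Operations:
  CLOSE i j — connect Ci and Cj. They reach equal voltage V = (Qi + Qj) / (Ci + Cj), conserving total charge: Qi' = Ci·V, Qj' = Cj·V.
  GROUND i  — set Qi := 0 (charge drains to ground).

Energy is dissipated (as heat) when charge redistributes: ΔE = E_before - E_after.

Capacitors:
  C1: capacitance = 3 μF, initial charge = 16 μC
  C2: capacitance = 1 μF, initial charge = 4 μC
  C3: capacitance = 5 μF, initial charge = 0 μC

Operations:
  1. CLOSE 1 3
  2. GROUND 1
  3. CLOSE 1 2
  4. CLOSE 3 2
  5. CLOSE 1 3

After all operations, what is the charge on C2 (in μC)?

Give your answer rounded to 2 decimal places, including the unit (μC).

Initial: C1(3μF, Q=16μC, V=5.33V), C2(1μF, Q=4μC, V=4.00V), C3(5μF, Q=0μC, V=0.00V)
Op 1: CLOSE 1-3: Q_total=16.00, C_total=8.00, V=2.00; Q1=6.00, Q3=10.00; dissipated=26.667
Op 2: GROUND 1: Q1=0; energy lost=6.000
Op 3: CLOSE 1-2: Q_total=4.00, C_total=4.00, V=1.00; Q1=3.00, Q2=1.00; dissipated=6.000
Op 4: CLOSE 3-2: Q_total=11.00, C_total=6.00, V=1.83; Q3=9.17, Q2=1.83; dissipated=0.417
Op 5: CLOSE 1-3: Q_total=12.17, C_total=8.00, V=1.52; Q1=4.56, Q3=7.60; dissipated=0.651
Final charges: Q1=4.56, Q2=1.83, Q3=7.60

Answer: 1.83 μC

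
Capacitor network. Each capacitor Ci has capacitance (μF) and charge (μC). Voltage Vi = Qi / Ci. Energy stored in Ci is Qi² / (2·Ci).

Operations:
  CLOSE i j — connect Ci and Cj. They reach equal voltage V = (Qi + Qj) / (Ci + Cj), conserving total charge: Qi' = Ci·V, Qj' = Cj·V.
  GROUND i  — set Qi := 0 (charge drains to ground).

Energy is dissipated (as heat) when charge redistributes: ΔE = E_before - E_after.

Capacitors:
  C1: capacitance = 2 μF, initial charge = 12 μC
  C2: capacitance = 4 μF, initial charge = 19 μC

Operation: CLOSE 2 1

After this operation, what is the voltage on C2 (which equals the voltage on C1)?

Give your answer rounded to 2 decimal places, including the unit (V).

Answer: 5.17 V

Derivation:
Initial: C1(2μF, Q=12μC, V=6.00V), C2(4μF, Q=19μC, V=4.75V)
Op 1: CLOSE 2-1: Q_total=31.00, C_total=6.00, V=5.17; Q2=20.67, Q1=10.33; dissipated=1.042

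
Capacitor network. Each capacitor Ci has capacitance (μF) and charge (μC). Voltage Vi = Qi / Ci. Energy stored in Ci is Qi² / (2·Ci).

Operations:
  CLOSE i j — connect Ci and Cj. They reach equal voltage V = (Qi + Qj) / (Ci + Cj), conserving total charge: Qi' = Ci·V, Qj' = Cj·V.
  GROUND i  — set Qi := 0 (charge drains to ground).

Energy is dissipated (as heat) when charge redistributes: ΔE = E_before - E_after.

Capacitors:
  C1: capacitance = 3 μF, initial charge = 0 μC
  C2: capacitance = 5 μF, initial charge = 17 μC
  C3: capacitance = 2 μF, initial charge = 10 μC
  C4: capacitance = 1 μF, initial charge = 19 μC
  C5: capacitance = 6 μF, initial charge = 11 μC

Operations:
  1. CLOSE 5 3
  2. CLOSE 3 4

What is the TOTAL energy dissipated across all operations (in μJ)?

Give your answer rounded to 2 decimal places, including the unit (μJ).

Answer: 96.90 μJ

Derivation:
Initial: C1(3μF, Q=0μC, V=0.00V), C2(5μF, Q=17μC, V=3.40V), C3(2μF, Q=10μC, V=5.00V), C4(1μF, Q=19μC, V=19.00V), C5(6μF, Q=11μC, V=1.83V)
Op 1: CLOSE 5-3: Q_total=21.00, C_total=8.00, V=2.62; Q5=15.75, Q3=5.25; dissipated=7.521
Op 2: CLOSE 3-4: Q_total=24.25, C_total=3.00, V=8.08; Q3=16.17, Q4=8.08; dissipated=89.380
Total dissipated: 96.901 μJ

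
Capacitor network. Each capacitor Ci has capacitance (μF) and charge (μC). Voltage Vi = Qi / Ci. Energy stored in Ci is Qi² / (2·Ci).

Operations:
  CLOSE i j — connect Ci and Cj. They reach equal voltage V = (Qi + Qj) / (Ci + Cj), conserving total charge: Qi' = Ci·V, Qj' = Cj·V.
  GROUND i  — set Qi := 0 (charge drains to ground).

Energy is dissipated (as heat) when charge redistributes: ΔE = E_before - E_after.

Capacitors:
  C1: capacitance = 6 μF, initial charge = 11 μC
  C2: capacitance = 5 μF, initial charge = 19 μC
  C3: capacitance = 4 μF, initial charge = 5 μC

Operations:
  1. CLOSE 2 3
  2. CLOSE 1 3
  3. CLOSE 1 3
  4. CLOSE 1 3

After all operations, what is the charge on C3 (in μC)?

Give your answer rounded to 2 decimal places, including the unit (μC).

Initial: C1(6μF, Q=11μC, V=1.83V), C2(5μF, Q=19μC, V=3.80V), C3(4μF, Q=5μC, V=1.25V)
Op 1: CLOSE 2-3: Q_total=24.00, C_total=9.00, V=2.67; Q2=13.33, Q3=10.67; dissipated=7.225
Op 2: CLOSE 1-3: Q_total=21.67, C_total=10.00, V=2.17; Q1=13.00, Q3=8.67; dissipated=0.833
Op 3: CLOSE 1-3: Q_total=21.67, C_total=10.00, V=2.17; Q1=13.00, Q3=8.67; dissipated=0.000
Op 4: CLOSE 1-3: Q_total=21.67, C_total=10.00, V=2.17; Q1=13.00, Q3=8.67; dissipated=0.000
Final charges: Q1=13.00, Q2=13.33, Q3=8.67

Answer: 8.67 μC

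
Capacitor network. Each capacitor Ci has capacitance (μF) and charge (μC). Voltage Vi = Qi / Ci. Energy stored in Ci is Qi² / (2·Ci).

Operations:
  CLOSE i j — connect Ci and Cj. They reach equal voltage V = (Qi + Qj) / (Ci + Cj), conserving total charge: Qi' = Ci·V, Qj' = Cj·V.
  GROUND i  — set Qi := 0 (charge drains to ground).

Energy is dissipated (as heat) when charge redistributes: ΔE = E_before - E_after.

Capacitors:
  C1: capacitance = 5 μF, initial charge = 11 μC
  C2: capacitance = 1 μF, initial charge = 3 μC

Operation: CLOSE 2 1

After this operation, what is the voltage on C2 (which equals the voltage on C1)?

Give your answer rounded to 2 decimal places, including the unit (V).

Answer: 2.33 V

Derivation:
Initial: C1(5μF, Q=11μC, V=2.20V), C2(1μF, Q=3μC, V=3.00V)
Op 1: CLOSE 2-1: Q_total=14.00, C_total=6.00, V=2.33; Q2=2.33, Q1=11.67; dissipated=0.267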